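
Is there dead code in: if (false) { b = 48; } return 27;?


condition is constant false, so the whole block is unreachable
Dead: 'if (false) { b = 48; }'


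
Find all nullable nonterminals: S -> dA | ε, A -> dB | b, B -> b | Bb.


A nonterminal is nullable iff some alternative derives ε (directly, or every symbol in it is nullable)
Nullable: {S}


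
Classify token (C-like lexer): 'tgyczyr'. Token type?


Pattern: letter/underscore followed by alphanumerics, not a keyword
Type: IDENTIFIER


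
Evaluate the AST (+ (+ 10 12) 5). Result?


Evaluate inner: (+ 10 12) = 22
Evaluate root: (+ 22 5) = 27
Result: 27


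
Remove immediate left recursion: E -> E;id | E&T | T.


Left-recursive alternatives: E;id, E&T; non-recursive: T
Introduce E': E -> TE', E' -> ;idE' | &TE' | ε


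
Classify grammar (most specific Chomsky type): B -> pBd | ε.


Single nonterminal LHS, but p^n d^n is not regular
Classification: Type 2 (Context-Free)


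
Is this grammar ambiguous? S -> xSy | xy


balanced x^n…y^n: each string has a unique parse
Unambiguous


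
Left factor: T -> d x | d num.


Common prefix: 'd'
Factored: T -> d T', T' -> x | num


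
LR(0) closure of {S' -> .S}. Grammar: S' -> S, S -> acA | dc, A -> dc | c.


Start: S' -> .S
For each item with dot before a nonterminal B, add B -> .γ for every B-production
Closure: [S' -> .S, S -> .acA, S -> .dc]


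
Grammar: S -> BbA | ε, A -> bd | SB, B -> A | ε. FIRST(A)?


Per alternative of A: FIRST(bd) = {b}; FIRST(SB) = {b, ε}
FIRST(A) = {b, ε}


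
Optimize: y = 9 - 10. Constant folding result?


9 - 10 = -1 at compile time
Optimized: y = -1


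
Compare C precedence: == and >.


'>' is relational (level 7); '==' is equality (level 6)
Higher level binds tighter
'>' has higher precedence than '=='


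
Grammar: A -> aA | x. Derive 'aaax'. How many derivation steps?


Derivation: A => aA => aaA => aaaA => aaax
Steps: 4


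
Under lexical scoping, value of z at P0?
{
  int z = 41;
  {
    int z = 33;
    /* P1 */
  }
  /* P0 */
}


z declared in the same block as P0
z = 41


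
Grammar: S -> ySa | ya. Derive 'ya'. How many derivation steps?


Derivation: S => ya
Steps: 1


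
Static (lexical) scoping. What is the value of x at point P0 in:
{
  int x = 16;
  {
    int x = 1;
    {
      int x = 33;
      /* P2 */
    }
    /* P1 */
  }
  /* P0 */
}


x declared in the same block as P0
x = 16


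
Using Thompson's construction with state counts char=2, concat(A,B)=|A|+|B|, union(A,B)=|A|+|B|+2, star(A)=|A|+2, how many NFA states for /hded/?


Syntax tree has 4 char leaf(s), 0 union(s), 0 star(s)
chars contribute 4×2 = 8; each union adds +2; each star adds +2
Total: 8 + 0 + 0 = 8 states


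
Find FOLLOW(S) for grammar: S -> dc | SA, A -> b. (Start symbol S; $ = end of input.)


$ ∈ FOLLOW(S). For each A -> αBβ: add FIRST(β)\{ε} to FOLLOW(B); if β nullable, add FOLLOW(A).
FOLLOW(S) = {$, b}


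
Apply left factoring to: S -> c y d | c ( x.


Common prefix: 'c'
Factored: S -> c S', S' -> y d | ( x


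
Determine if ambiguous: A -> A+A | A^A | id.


'id+id^id' has two parse trees (no precedence encoded between + and ^)
Ambiguous


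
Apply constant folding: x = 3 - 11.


3 - 11 = -8 at compile time
Optimized: x = -8


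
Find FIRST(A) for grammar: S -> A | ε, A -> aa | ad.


Per alternative of A: FIRST(aa) = {a}; FIRST(ad) = {a}
FIRST(A) = {a}


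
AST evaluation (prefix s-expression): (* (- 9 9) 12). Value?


Evaluate inner: (- 9 9) = 0
Evaluate root: (* 0 12) = 0
Result: 0


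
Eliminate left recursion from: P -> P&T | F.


Left-recursive alternatives: P&T; non-recursive: F
Introduce P': P -> FP', P' -> &TP' | ε


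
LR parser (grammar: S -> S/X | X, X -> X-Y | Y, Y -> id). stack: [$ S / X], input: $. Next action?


handle 'S/X' on top; lookahead ∈ FOLLOW(S) = {/, $}
Action: reduce (S -> S/X)


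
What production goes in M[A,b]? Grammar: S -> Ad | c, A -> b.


For [A, b]: 'b' ∈ FIRST(b)
Entry: A -> b


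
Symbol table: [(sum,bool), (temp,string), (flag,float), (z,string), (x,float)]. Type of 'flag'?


Lookup 'flag' → type float


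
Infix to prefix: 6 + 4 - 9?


left-to-right (same/higher precedence on left): tree is (- (+ 6 4) 9)
Prefix: - + 6 4 9


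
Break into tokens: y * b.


Scan left to right, longest-match per lexeme
Tokens: ID(y), OP(*), ID(b)


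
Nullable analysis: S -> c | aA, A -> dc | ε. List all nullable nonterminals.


A nonterminal is nullable iff some alternative derives ε (directly, or every symbol in it is nullable)
Nullable: {A}


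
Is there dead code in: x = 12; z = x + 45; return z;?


x is read by z's definition; z is returned
No dead code


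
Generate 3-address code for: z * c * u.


Break into single-operator statements:
t1 = z * c
t2 = t1 * u


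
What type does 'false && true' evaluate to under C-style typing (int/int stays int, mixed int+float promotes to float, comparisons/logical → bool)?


Operand types: bool && bool
Rule: logical operators take bool operands and yield bool
Result type: bool


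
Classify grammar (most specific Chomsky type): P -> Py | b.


Left-linear: every RHS is a terminal or one nonterminal followed by a terminal
Classification: Type 3 (Regular)


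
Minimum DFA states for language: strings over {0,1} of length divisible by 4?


Track length mod 4: states 0..3, accept at 0
Minimal DFA: 4 states


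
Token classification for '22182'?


Pattern: digits only
Type: INTEGER_LITERAL


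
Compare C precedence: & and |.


'&' is bitwise AND (level 5); '|' is bitwise OR (level 3)
Higher level binds tighter
'&' has higher precedence than '|'


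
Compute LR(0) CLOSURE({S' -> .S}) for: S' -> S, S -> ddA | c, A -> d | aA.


Start: S' -> .S
For each item with dot before a nonterminal B, add B -> .γ for every B-production
Closure: [S' -> .S, S -> .ddA, S -> .c]


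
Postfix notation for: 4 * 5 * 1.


Left to right (same or higher precedence on left)
Postfix: 4 5 * 1 *


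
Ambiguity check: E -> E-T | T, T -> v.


precedence layered via separate nonterminal T: deterministic
Unambiguous


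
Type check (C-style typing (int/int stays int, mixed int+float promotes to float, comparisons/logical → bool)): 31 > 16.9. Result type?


Operand types: int > float
Rule: comparison yields bool
Result type: bool


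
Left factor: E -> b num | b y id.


Common prefix: 'b'
Factored: E -> b E', E' -> num | y id


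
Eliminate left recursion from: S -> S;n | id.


Left-recursive alternatives: S;n; non-recursive: id
Introduce S': S -> idS', S' -> ;nS' | ε


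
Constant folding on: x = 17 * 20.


17 * 20 = 340 at compile time
Optimized: x = 340


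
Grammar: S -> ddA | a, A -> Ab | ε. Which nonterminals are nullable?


A nonterminal is nullable iff some alternative derives ε (directly, or every symbol in it is nullable)
Nullable: {A}


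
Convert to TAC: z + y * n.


Break into single-operator statements:
t1 = y * n
t2 = z + t1


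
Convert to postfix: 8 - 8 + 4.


Left to right (same or higher precedence on left)
Postfix: 8 8 - 4 +


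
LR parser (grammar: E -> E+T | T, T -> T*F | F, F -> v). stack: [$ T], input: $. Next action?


lookahead ∉ {*} so T won't extend; reduce E -> T
Action: reduce (E -> T)


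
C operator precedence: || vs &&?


'&&' is logical AND (level 2); '||' is logical OR (level 1)
Higher level binds tighter
'&&' has higher precedence than '||'


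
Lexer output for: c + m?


Scan left to right, longest-match per lexeme
Tokens: ID(c), OP(+), ID(m)


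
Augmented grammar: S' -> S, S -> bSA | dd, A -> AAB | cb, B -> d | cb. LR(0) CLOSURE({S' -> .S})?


Start: S' -> .S
For each item with dot before a nonterminal B, add B -> .γ for every B-production
Closure: [S' -> .S, S -> .bSA, S -> .dd]


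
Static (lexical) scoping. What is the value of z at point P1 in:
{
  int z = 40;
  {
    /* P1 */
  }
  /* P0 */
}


P1's block does not declare z; resolves to the enclosing declaration at depth 0
z = 40


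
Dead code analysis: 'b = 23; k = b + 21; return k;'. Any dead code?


b is read by k's definition; k is returned
No dead code


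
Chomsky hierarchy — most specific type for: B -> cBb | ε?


Single nonterminal LHS, but c^n b^n is not regular
Classification: Type 2 (Context-Free)


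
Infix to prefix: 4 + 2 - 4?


left-to-right (same/higher precedence on left): tree is (- (+ 4 2) 4)
Prefix: - + 4 2 4


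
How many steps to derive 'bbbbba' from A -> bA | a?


Derivation: A => bA => bbA => bbbA => bbbbA => bbbbbA => bbbbba
Steps: 6


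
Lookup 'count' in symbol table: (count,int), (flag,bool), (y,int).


Lookup 'count' → type int


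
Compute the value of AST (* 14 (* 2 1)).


Evaluate inner: (* 2 1) = 2
Evaluate root: (* 14 2) = 28
Result: 28


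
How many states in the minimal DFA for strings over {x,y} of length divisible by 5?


Track length mod 5: states 0..4, accept at 0
Minimal DFA: 5 states


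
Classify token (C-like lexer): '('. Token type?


Pattern: delimiter/punctuation
Type: PUNCTUATION


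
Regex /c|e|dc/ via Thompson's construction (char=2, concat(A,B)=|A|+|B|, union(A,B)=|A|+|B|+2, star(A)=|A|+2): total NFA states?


Syntax tree has 4 char leaf(s), 2 union(s), 0 star(s)
chars contribute 4×2 = 8; each union adds +2; each star adds +2
Total: 8 + 4 + 0 = 12 states


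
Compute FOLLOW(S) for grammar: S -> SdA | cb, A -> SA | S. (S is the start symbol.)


$ ∈ FOLLOW(S). For each A -> αBβ: add FIRST(β)\{ε} to FOLLOW(B); if β nullable, add FOLLOW(A).
FOLLOW(S) = {$, c, d}


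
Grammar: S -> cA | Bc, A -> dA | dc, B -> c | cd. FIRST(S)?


Per alternative of S: FIRST(cA) = {c}; FIRST(Bc) = {c}
FIRST(S) = {c}


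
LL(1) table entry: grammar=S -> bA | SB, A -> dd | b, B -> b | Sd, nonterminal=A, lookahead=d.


For [A, d]: 'd' ∈ FIRST(dd)
Entry: A -> dd


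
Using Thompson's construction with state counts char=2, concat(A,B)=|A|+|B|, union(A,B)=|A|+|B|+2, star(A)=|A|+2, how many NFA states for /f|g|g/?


Syntax tree has 3 char leaf(s), 2 union(s), 0 star(s)
chars contribute 3×2 = 6; each union adds +2; each star adds +2
Total: 6 + 4 + 0 = 10 states


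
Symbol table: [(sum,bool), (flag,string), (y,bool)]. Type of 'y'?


Lookup 'y' → type bool


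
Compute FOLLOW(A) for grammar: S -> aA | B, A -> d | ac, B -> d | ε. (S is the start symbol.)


$ ∈ FOLLOW(S). For each A -> αBβ: add FIRST(β)\{ε} to FOLLOW(B); if β nullable, add FOLLOW(A).
FOLLOW(A) = {$}


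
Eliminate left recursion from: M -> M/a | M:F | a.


Left-recursive alternatives: M/a, M:F; non-recursive: a
Introduce M': M -> aM', M' -> /aM' | :FM' | ε


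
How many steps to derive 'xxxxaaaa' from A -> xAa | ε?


Derivation: A => xAa => xxAaa => xxxAaaa => xxxxAaaaa => xxxxaaaa
Steps: 5


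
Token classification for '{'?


Pattern: delimiter/punctuation
Type: PUNCTUATION


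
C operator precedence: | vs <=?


'<=' is relational (level 7); '|' is bitwise OR (level 3)
Higher level binds tighter
'<=' has higher precedence than '|'


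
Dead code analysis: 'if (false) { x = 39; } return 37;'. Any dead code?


condition is constant false, so the whole block is unreachable
Dead: 'if (false) { x = 39; }'


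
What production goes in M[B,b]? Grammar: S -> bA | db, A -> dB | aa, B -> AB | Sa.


For [B, b]: 'b' ∈ FIRST(Sa)
Entry: B -> Sa


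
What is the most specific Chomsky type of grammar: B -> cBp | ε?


Single nonterminal LHS, but c^n p^n is not regular
Classification: Type 2 (Context-Free)


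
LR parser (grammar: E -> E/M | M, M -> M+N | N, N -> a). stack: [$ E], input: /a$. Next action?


shift '/' to continue E -> E/M
Action: shift


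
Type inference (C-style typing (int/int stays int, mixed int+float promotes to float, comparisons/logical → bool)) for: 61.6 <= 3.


Operand types: float <= int
Rule: comparison yields bool
Result type: bool


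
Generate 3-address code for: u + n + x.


Break into single-operator statements:
t1 = u + n
t2 = t1 + x


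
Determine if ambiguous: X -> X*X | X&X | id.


'id*id&id' has two parse trees (no precedence encoded between * and &)
Ambiguous


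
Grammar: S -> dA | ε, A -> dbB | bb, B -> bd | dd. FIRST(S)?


Per alternative of S: FIRST(dA) = {d}; FIRST(ε) = {ε}
FIRST(S) = {d, ε}


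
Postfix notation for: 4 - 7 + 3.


Left to right (same or higher precedence on left)
Postfix: 4 7 - 3 +


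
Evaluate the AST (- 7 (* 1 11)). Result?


Evaluate inner: (* 1 11) = 11
Evaluate root: (- 7 11) = -4
Result: -4


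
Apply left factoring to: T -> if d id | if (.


Common prefix: 'if'
Factored: T -> if T', T' -> d id | (


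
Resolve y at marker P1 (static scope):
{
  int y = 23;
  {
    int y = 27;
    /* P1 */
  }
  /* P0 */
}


y declared in the same block as P1
y = 27


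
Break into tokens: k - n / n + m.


Scan left to right, longest-match per lexeme
Tokens: ID(k), OP(-), ID(n), OP(/), ID(n), OP(+), ID(m)


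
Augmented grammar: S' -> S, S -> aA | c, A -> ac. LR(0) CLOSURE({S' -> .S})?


Start: S' -> .S
For each item with dot before a nonterminal B, add B -> .γ for every B-production
Closure: [S' -> .S, S -> .aA, S -> .c]


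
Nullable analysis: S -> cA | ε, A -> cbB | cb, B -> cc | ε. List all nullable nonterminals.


A nonterminal is nullable iff some alternative derives ε (directly, or every symbol in it is nullable)
Nullable: {B, S}


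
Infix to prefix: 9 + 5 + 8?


left-to-right (same/higher precedence on left): tree is (+ (+ 9 5) 8)
Prefix: + + 9 5 8


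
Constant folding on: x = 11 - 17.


11 - 17 = -6 at compile time
Optimized: x = -6


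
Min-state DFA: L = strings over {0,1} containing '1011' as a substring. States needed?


KMP-style automaton: 4 progress states + 1 absorbing accept = 5
Minimal DFA: 5 states


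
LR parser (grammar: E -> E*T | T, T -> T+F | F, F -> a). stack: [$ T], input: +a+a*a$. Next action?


shift '+' to continue T -> T+F
Action: shift


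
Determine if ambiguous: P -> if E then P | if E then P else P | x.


dangling else: 'if E then if E then x else x' parses two ways
Ambiguous


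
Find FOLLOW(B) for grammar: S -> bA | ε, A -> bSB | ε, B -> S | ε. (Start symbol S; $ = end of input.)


$ ∈ FOLLOW(S). For each A -> αBβ: add FIRST(β)\{ε} to FOLLOW(B); if β nullable, add FOLLOW(A).
FOLLOW(B) = {$, b}


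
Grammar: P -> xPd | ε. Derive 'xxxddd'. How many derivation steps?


Derivation: P => xPd => xxPdd => xxxPddd => xxxddd
Steps: 4


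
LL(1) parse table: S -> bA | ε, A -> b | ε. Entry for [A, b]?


For [A, b]: 'b' ∈ FIRST(b)
Entry: A -> b


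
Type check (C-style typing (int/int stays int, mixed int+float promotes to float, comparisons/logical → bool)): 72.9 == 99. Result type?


Operand types: float == int
Rule: comparison yields bool
Result type: bool


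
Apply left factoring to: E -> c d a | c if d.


Common prefix: 'c'
Factored: E -> c E', E' -> d a | if d


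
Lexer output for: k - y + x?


Scan left to right, longest-match per lexeme
Tokens: ID(k), OP(-), ID(y), OP(+), ID(x)


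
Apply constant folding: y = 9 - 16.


9 - 16 = -7 at compile time
Optimized: y = -7


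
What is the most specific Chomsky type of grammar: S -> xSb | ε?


Single nonterminal LHS, but x^n b^n is not regular
Classification: Type 2 (Context-Free)


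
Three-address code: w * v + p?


Break into single-operator statements:
t1 = w * v
t2 = t1 + p


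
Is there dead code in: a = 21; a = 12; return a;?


first assignment to a is overwritten before any read
Dead: 'a = 21'


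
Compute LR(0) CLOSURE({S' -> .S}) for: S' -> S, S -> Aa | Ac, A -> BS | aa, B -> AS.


Start: S' -> .S
For each item with dot before a nonterminal B, add B -> .γ for every B-production
Closure: [S' -> .S, S -> .Aa, S -> .Ac, A -> .BS, A -> .aa, B -> .AS]


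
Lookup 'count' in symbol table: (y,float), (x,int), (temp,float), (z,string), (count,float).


Lookup 'count' → type float


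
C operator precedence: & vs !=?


'!=' is equality (level 6); '&' is bitwise AND (level 5)
Higher level binds tighter
'!=' has higher precedence than '&'


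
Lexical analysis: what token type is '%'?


Pattern: operator symbol
Type: OPERATOR


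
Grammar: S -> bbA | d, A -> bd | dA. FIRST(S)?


Per alternative of S: FIRST(bbA) = {b}; FIRST(d) = {d}
FIRST(S) = {b, d}


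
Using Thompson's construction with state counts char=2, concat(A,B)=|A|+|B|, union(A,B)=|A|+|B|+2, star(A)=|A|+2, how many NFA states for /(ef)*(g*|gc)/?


Syntax tree has 5 char leaf(s), 1 union(s), 2 star(s)
chars contribute 5×2 = 10; each union adds +2; each star adds +2
Total: 10 + 2 + 4 = 16 states


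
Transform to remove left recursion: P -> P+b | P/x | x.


Left-recursive alternatives: P+b, P/x; non-recursive: x
Introduce P': P -> xP', P' -> +bP' | /xP' | ε


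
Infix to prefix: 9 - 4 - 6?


left-to-right (same/higher precedence on left): tree is (- (- 9 4) 6)
Prefix: - - 9 4 6


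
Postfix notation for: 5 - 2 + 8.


Left to right (same or higher precedence on left)
Postfix: 5 2 - 8 +


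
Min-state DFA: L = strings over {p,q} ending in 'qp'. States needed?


Track the longest suffix of input matching a prefix of 'qp': 3 classes (prefixes of length 0..2)
Minimal DFA: 3 states


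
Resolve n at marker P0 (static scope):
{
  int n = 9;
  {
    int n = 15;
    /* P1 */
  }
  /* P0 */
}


n declared in the same block as P0
n = 9


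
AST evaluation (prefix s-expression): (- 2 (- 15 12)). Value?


Evaluate inner: (- 15 12) = 3
Evaluate root: (- 2 3) = -1
Result: -1


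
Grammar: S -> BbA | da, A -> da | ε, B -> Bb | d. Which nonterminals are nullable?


A nonterminal is nullable iff some alternative derives ε (directly, or every symbol in it is nullable)
Nullable: {A}


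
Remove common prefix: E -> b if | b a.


Common prefix: 'b'
Factored: E -> b E', E' -> if | a


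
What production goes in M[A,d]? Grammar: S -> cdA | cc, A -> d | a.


For [A, d]: 'd' ∈ FIRST(d)
Entry: A -> d


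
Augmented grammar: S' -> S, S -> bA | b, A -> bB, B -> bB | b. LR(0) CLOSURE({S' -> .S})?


Start: S' -> .S
For each item with dot before a nonterminal B, add B -> .γ for every B-production
Closure: [S' -> .S, S -> .bA, S -> .b]


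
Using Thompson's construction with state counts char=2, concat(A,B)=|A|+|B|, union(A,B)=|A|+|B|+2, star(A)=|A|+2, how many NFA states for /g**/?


Syntax tree has 1 char leaf(s), 0 union(s), 2 star(s)
chars contribute 1×2 = 2; each union adds +2; each star adds +2
Total: 2 + 0 + 4 = 6 states


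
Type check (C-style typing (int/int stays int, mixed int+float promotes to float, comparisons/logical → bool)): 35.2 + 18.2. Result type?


Operand types: float + float
Rule: mixed int/float promotes to float; int/int stays int
Result type: float


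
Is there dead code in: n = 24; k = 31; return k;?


n is assigned but never read
Dead: 'n = 24'


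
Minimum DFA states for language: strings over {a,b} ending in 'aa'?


Track the longest suffix of input matching a prefix of 'aa': 3 classes (prefixes of length 0..2)
Minimal DFA: 3 states


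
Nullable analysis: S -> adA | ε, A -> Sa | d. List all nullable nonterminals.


A nonterminal is nullable iff some alternative derives ε (directly, or every symbol in it is nullable)
Nullable: {S}


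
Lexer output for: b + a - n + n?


Scan left to right, longest-match per lexeme
Tokens: ID(b), OP(+), ID(a), OP(-), ID(n), OP(+), ID(n)


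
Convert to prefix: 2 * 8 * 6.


left-to-right (same/higher precedence on left): tree is (* (* 2 8) 6)
Prefix: * * 2 8 6


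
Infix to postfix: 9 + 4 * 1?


* has higher precedence, evaluate 4*1 first
Postfix: 9 4 1 * +


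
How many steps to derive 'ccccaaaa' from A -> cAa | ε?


Derivation: A => cAa => ccAaa => cccAaaa => ccccAaaaa => ccccaaaa
Steps: 5


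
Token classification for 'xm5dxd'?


Pattern: letter/underscore followed by alphanumerics, not a keyword
Type: IDENTIFIER


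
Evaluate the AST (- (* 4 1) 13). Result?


Evaluate inner: (* 4 1) = 4
Evaluate root: (- 4 13) = -9
Result: -9


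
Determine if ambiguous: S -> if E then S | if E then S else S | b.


dangling else: 'if E then if E then b else b' parses two ways
Ambiguous


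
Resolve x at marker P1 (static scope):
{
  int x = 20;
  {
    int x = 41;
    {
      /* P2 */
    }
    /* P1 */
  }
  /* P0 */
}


x declared in the same block as P1
x = 41


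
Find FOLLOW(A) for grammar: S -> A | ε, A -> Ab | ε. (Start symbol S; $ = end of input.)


$ ∈ FOLLOW(S). For each A -> αBβ: add FIRST(β)\{ε} to FOLLOW(B); if β nullable, add FOLLOW(A).
FOLLOW(A) = {$, b}


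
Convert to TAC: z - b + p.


Break into single-operator statements:
t1 = z - b
t2 = t1 + p


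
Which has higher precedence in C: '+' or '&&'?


'+' is additive (level 9); '&&' is logical AND (level 2)
Higher level binds tighter
'+' has higher precedence than '&&'


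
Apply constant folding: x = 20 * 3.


20 * 3 = 60 at compile time
Optimized: x = 60


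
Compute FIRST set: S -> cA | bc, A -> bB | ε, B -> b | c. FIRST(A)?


Per alternative of A: FIRST(bB) = {b}; FIRST(ε) = {ε}
FIRST(A) = {b, ε}


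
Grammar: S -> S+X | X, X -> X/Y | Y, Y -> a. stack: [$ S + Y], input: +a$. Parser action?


'Y' (not preceded by X/) is the handle for X -> Y
Action: reduce (X -> Y)


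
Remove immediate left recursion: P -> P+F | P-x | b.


Left-recursive alternatives: P+F, P-x; non-recursive: b
Introduce P': P -> bP', P' -> +FP' | -xP' | ε


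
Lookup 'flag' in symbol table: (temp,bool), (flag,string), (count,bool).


Lookup 'flag' → type string


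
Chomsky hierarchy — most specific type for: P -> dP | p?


Right-linear: every RHS is a terminal or a terminal followed by one nonterminal
Classification: Type 3 (Regular)


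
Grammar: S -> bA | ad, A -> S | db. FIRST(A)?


Per alternative of A: FIRST(S) = {a, b}; FIRST(db) = {d}
FIRST(A) = {a, b, d}


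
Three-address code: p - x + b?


Break into single-operator statements:
t1 = p - x
t2 = t1 + b


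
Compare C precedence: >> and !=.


'>>' is shift (level 8); '!=' is equality (level 6)
Higher level binds tighter
'>>' has higher precedence than '!='


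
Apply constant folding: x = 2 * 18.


2 * 18 = 36 at compile time
Optimized: x = 36


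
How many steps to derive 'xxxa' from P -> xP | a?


Derivation: P => xP => xxP => xxxP => xxxa
Steps: 4


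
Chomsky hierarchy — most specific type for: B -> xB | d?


Right-linear: every RHS is a terminal or a terminal followed by one nonterminal
Classification: Type 3 (Regular)


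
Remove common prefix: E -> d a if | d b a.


Common prefix: 'd'
Factored: E -> d E', E' -> a if | b a


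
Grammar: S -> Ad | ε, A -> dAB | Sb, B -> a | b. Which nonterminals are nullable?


A nonterminal is nullable iff some alternative derives ε (directly, or every symbol in it is nullable)
Nullable: {S}


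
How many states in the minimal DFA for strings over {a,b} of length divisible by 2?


Track length mod 2: states 0..1, accept at 0
Minimal DFA: 2 states


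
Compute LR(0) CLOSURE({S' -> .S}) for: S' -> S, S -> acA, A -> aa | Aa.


Start: S' -> .S
For each item with dot before a nonterminal B, add B -> .γ for every B-production
Closure: [S' -> .S, S -> .acA]


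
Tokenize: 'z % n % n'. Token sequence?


Scan left to right, longest-match per lexeme
Tokens: ID(z), OP(%), ID(n), OP(%), ID(n)


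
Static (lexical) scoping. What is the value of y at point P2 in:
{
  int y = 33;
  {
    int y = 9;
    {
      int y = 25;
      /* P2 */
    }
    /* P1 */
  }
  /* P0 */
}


y declared in the same block as P2
y = 25


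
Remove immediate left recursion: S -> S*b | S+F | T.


Left-recursive alternatives: S*b, S+F; non-recursive: T
Introduce S': S -> TS', S' -> *bS' | +FS' | ε


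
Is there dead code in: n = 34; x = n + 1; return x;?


n is read by x's definition; x is returned
No dead code


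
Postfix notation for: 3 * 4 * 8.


Left to right (same or higher precedence on left)
Postfix: 3 4 * 8 *


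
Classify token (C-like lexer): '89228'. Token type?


Pattern: digits only
Type: INTEGER_LITERAL


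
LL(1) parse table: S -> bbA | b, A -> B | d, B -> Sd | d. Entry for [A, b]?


For [A, b]: 'b' ∈ FIRST(B)
Entry: A -> B


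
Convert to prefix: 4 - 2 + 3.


left-to-right (same/higher precedence on left): tree is (+ (- 4 2) 3)
Prefix: + - 4 2 3


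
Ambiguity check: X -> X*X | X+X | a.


'a*a+a' has two parse trees (no precedence encoded between * and +)
Ambiguous


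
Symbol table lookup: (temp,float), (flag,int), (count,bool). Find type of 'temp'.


Lookup 'temp' → type float


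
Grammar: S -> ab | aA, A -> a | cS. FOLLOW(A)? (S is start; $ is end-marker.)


$ ∈ FOLLOW(S). For each A -> αBβ: add FIRST(β)\{ε} to FOLLOW(B); if β nullable, add FOLLOW(A).
FOLLOW(A) = {$}


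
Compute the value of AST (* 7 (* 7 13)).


Evaluate inner: (* 7 13) = 91
Evaluate root: (* 7 91) = 637
Result: 637


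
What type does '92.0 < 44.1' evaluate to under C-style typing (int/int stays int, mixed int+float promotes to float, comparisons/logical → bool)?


Operand types: float < float
Rule: comparison yields bool
Result type: bool


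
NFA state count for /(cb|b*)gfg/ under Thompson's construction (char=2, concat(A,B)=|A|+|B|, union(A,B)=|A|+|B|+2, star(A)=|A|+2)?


Syntax tree has 6 char leaf(s), 1 union(s), 1 star(s)
chars contribute 6×2 = 12; each union adds +2; each star adds +2
Total: 12 + 2 + 2 = 16 states


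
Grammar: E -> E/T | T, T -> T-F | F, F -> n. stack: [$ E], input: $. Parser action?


start symbol E on stack, input exhausted
Action: accept


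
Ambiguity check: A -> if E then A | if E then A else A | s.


dangling else: 'if E then if E then s else s' parses two ways
Ambiguous


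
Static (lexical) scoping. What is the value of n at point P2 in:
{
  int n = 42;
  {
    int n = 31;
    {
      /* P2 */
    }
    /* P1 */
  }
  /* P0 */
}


P2's block does not declare n; resolves to the enclosing declaration at depth 1
n = 31


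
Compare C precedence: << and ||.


'<<' is shift (level 8); '||' is logical OR (level 1)
Higher level binds tighter
'<<' has higher precedence than '||'


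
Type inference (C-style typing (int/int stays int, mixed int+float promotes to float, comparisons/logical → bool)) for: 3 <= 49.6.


Operand types: int <= float
Rule: comparison yields bool
Result type: bool


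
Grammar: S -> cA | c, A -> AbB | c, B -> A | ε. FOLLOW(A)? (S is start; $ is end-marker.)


$ ∈ FOLLOW(S). For each A -> αBβ: add FIRST(β)\{ε} to FOLLOW(B); if β nullable, add FOLLOW(A).
FOLLOW(A) = {$, b}


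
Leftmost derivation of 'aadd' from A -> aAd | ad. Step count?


Derivation: A => aAd => aadd
Steps: 2


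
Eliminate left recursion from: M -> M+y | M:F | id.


Left-recursive alternatives: M+y, M:F; non-recursive: id
Introduce M': M -> idM', M' -> +yM' | :FM' | ε


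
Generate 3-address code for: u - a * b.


Break into single-operator statements:
t1 = a * b
t2 = u - t1


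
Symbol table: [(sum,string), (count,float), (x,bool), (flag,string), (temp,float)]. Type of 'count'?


Lookup 'count' → type float


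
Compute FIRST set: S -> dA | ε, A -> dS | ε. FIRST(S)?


Per alternative of S: FIRST(dA) = {d}; FIRST(ε) = {ε}
FIRST(S) = {d, ε}


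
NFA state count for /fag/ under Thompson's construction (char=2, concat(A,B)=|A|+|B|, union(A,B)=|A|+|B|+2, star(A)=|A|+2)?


Syntax tree has 3 char leaf(s), 0 union(s), 0 star(s)
chars contribute 3×2 = 6; each union adds +2; each star adds +2
Total: 6 + 0 + 0 = 6 states


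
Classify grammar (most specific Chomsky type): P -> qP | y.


Right-linear: every RHS is a terminal or a terminal followed by one nonterminal
Classification: Type 3 (Regular)


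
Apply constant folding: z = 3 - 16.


3 - 16 = -13 at compile time
Optimized: z = -13


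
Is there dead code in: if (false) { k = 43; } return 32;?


condition is constant false, so the whole block is unreachable
Dead: 'if (false) { k = 43; }'


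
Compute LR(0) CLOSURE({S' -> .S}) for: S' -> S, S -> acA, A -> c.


Start: S' -> .S
For each item with dot before a nonterminal B, add B -> .γ for every B-production
Closure: [S' -> .S, S -> .acA]


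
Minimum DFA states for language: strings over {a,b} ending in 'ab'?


Track the longest suffix of input matching a prefix of 'ab': 3 classes (prefixes of length 0..2)
Minimal DFA: 3 states


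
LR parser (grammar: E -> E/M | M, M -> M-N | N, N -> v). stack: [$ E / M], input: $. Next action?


handle 'E/M' on top; lookahead ∈ FOLLOW(E) = {/, $}
Action: reduce (E -> E/M)


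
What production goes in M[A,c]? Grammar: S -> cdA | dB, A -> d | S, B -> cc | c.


For [A, c]: 'c' ∈ FIRST(S)
Entry: A -> S


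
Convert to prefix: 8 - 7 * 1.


'*' binds tighter: tree is (- 8 (* 7 1))
Prefix: - 8 * 7 1


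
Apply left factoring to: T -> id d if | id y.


Common prefix: 'id'
Factored: T -> id T', T' -> d if | y


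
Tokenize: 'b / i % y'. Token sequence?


Scan left to right, longest-match per lexeme
Tokens: ID(b), OP(/), ID(i), OP(%), ID(y)


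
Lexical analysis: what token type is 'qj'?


Pattern: letter/underscore followed by alphanumerics, not a keyword
Type: IDENTIFIER


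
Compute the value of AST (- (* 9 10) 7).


Evaluate inner: (* 9 10) = 90
Evaluate root: (- 90 7) = 83
Result: 83


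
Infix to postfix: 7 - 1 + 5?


Left to right (same or higher precedence on left)
Postfix: 7 1 - 5 +


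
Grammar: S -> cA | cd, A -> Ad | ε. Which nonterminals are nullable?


A nonterminal is nullable iff some alternative derives ε (directly, or every symbol in it is nullable)
Nullable: {A}


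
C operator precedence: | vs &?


'&' is bitwise AND (level 5); '|' is bitwise OR (level 3)
Higher level binds tighter
'&' has higher precedence than '|'


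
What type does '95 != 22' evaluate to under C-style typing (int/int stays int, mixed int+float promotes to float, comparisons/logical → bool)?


Operand types: int != int
Rule: comparison yields bool
Result type: bool


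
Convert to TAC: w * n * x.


Break into single-operator statements:
t1 = w * n
t2 = t1 * x


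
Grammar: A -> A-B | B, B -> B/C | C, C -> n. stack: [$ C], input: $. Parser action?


'C' (not preceded by B/) is the handle for B -> C
Action: reduce (B -> C)


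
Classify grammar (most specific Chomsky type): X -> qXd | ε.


Single nonterminal LHS, but q^n d^n is not regular
Classification: Type 2 (Context-Free)


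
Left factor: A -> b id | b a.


Common prefix: 'b'
Factored: A -> b A', A' -> id | a


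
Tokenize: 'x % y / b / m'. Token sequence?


Scan left to right, longest-match per lexeme
Tokens: ID(x), OP(%), ID(y), OP(/), ID(b), OP(/), ID(m)


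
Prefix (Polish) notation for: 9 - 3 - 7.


left-to-right (same/higher precedence on left): tree is (- (- 9 3) 7)
Prefix: - - 9 3 7


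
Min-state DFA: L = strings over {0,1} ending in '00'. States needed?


Track the longest suffix of input matching a prefix of '00': 3 classes (prefixes of length 0..2)
Minimal DFA: 3 states


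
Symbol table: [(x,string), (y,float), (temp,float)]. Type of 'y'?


Lookup 'y' → type float


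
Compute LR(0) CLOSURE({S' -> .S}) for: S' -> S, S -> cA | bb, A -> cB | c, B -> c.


Start: S' -> .S
For each item with dot before a nonterminal B, add B -> .γ for every B-production
Closure: [S' -> .S, S -> .cA, S -> .bb]


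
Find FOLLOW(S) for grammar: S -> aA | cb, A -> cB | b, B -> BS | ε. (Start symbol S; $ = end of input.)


$ ∈ FOLLOW(S). For each A -> αBβ: add FIRST(β)\{ε} to FOLLOW(B); if β nullable, add FOLLOW(A).
FOLLOW(S) = {$, a, c}


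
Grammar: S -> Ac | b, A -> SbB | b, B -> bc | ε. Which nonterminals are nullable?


A nonterminal is nullable iff some alternative derives ε (directly, or every symbol in it is nullable)
Nullable: {B}


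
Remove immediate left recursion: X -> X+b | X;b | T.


Left-recursive alternatives: X+b, X;b; non-recursive: T
Introduce X': X -> TX', X' -> +bX' | ;bX' | ε


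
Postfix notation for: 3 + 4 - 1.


Left to right (same or higher precedence on left)
Postfix: 3 4 + 1 -


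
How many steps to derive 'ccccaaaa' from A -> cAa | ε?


Derivation: A => cAa => ccAaa => cccAaaa => ccccAaaaa => ccccaaaa
Steps: 5


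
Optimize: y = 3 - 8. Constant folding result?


3 - 8 = -5 at compile time
Optimized: y = -5


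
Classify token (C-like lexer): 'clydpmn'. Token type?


Pattern: letter/underscore followed by alphanumerics, not a keyword
Type: IDENTIFIER


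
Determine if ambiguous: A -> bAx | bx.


balanced b^n…x^n: each string has a unique parse
Unambiguous


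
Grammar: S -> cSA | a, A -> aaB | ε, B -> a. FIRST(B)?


Per alternative of B: FIRST(a) = {a}
FIRST(B) = {a}


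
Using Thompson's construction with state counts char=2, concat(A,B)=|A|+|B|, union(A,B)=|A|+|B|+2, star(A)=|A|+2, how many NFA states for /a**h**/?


Syntax tree has 2 char leaf(s), 0 union(s), 4 star(s)
chars contribute 2×2 = 4; each union adds +2; each star adds +2
Total: 4 + 0 + 8 = 12 states


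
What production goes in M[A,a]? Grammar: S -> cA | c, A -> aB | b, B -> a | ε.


For [A, a]: 'a' ∈ FIRST(aB)
Entry: A -> aB


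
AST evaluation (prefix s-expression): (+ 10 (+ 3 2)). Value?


Evaluate inner: (+ 3 2) = 5
Evaluate root: (+ 10 5) = 15
Result: 15


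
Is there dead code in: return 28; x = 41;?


statement follows a return and is unreachable
Dead: 'x = 41'


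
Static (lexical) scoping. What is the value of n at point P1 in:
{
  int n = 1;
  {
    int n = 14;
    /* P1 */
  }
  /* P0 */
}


n declared in the same block as P1
n = 14


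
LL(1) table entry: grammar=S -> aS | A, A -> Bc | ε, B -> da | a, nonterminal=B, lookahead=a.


For [B, a]: 'a' ∈ FIRST(a)
Entry: B -> a


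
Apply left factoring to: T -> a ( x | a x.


Common prefix: 'a'
Factored: T -> a T', T' -> ( x | x


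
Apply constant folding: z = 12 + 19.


12 + 19 = 31 at compile time
Optimized: z = 31


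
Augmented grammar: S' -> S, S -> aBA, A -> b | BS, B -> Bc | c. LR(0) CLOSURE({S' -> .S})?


Start: S' -> .S
For each item with dot before a nonterminal B, add B -> .γ for every B-production
Closure: [S' -> .S, S -> .aBA]


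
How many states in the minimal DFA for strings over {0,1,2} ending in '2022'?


Track the longest suffix of input matching a prefix of '2022': 5 classes (prefixes of length 0..4)
Minimal DFA: 5 states


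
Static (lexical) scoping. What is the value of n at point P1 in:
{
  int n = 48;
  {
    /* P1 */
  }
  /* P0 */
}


P1's block does not declare n; resolves to the enclosing declaration at depth 0
n = 48


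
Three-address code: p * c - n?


Break into single-operator statements:
t1 = p * c
t2 = t1 - n


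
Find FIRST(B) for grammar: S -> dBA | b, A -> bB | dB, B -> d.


Per alternative of B: FIRST(d) = {d}
FIRST(B) = {d}


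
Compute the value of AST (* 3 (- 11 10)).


Evaluate inner: (- 11 10) = 1
Evaluate root: (* 3 1) = 3
Result: 3


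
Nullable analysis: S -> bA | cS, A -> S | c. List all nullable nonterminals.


A nonterminal is nullable iff some alternative derives ε (directly, or every symbol in it is nullable)
Nullable: {}


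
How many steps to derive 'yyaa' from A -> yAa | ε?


Derivation: A => yAa => yyAaa => yyaa
Steps: 3


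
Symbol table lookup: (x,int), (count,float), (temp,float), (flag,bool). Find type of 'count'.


Lookup 'count' → type float


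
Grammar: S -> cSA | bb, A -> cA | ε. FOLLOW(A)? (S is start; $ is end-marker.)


$ ∈ FOLLOW(S). For each A -> αBβ: add FIRST(β)\{ε} to FOLLOW(B); if β nullable, add FOLLOW(A).
FOLLOW(A) = {$, c}


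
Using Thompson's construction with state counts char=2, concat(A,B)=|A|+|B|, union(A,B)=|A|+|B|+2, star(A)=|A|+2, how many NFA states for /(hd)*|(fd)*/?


Syntax tree has 4 char leaf(s), 1 union(s), 2 star(s)
chars contribute 4×2 = 8; each union adds +2; each star adds +2
Total: 8 + 2 + 4 = 14 states


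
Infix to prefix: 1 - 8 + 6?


left-to-right (same/higher precedence on left): tree is (+ (- 1 8) 6)
Prefix: + - 1 8 6


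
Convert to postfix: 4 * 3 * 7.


Left to right (same or higher precedence on left)
Postfix: 4 3 * 7 *


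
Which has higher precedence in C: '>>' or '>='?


'>>' is shift (level 8); '>=' is relational (level 7)
Higher level binds tighter
'>>' has higher precedence than '>='


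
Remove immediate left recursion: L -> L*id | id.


Left-recursive alternatives: L*id; non-recursive: id
Introduce L': L -> idL', L' -> *idL' | ε


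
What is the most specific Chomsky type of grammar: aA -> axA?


LHS has context (more than one symbol) and |LHS| ≤ |RHS|
Classification: Type 1 (Context-Sensitive)


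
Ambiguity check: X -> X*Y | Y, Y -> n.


precedence layered via separate nonterminal Y: deterministic
Unambiguous


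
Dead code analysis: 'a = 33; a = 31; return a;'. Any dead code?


first assignment to a is overwritten before any read
Dead: 'a = 33'


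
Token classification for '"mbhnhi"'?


Pattern: double-quoted sequence
Type: STRING_LITERAL


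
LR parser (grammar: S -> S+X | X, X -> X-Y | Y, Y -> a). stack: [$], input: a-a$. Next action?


no handle on stack; shift 'a'
Action: shift


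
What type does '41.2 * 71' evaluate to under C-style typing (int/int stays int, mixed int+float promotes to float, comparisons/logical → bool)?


Operand types: float * int
Rule: mixed int/float promotes to float; int/int stays int
Result type: float


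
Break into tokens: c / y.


Scan left to right, longest-match per lexeme
Tokens: ID(c), OP(/), ID(y)


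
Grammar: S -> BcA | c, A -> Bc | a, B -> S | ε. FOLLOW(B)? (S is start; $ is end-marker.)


$ ∈ FOLLOW(S). For each A -> αBβ: add FIRST(β)\{ε} to FOLLOW(B); if β nullable, add FOLLOW(A).
FOLLOW(B) = {c}


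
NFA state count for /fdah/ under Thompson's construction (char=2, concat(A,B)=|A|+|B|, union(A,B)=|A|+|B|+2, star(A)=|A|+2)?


Syntax tree has 4 char leaf(s), 0 union(s), 0 star(s)
chars contribute 4×2 = 8; each union adds +2; each star adds +2
Total: 8 + 0 + 0 = 8 states


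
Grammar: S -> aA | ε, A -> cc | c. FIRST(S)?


Per alternative of S: FIRST(aA) = {a}; FIRST(ε) = {ε}
FIRST(S) = {a, ε}


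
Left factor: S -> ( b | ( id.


Common prefix: '('
Factored: S -> ( S', S' -> b | id


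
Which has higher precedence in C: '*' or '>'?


'*' is multiplicative (level 10); '>' is relational (level 7)
Higher level binds tighter
'*' has higher precedence than '>'


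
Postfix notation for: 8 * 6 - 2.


Left to right (same or higher precedence on left)
Postfix: 8 6 * 2 -
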